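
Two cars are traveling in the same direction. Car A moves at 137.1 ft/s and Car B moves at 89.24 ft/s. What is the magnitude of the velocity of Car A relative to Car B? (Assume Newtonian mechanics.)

v_rel = |v_A - v_B| = |137.1 - 89.24| = 47.86 ft/s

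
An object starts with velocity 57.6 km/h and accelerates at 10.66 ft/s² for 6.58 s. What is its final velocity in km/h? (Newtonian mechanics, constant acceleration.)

v₀ = 57.6 km/h × 0.2777777777777778 = 16.0 m/s
a = 10.66 ft/s² × 0.3048 = 3.24917 m/s²
v = v₀ + a × t = 16.0 + 3.24917 × 6.58 = 37.3795 m/s
v = 37.3795 m/s / 0.2777777777777778 = 134.6 km/h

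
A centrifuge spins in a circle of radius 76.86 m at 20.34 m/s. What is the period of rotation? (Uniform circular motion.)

T = 2πr/v = 2π×76.86/20.34 = 23.74 s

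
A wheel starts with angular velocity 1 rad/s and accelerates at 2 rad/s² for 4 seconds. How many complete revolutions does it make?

θ = ω₀t + ½αt² = 1×4 + ½×2×4² = 20.0 rad
Total revolutions = θ/(2π) = 20.0/(2π) = 3.18
Complete revolutions = ⌊3.18⌋ = 3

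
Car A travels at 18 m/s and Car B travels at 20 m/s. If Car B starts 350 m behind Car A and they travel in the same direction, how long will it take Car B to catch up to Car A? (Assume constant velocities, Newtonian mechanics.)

Relative speed: v_rel = 20 - 18 = 2 m/s
Time to catch: t = d₀/v_rel = 350/2 = 175.0 s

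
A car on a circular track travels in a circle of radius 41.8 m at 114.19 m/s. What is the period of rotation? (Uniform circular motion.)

T = 2πr/v = 2π×41.8/114.19 = 2.3 s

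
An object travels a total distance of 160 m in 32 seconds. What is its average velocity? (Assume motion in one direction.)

v_avg = Δd / Δt = 160 / 32 = 5.0 m/s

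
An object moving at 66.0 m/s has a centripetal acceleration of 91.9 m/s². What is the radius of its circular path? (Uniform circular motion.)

r = v²/a_c = 66.0²/91.9 = 47.4 m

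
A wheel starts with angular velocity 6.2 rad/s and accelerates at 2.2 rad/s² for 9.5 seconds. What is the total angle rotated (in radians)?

θ = ω₀t + ½αt² = 6.2×9.5 + ½×2.2×9.5² = 158.18 rad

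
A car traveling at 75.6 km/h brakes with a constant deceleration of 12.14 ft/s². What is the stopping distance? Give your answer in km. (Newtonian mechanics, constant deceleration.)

v₀ = 75.6 km/h × 0.2777777777777778 = 21.0 m/s
a = 12.14 ft/s² × 0.3048 = 3.70027 m/s²
d = v₀² / (2a) = 21.0² / (2 × 3.70027) = 441.0 / 7.40054 = 59.5902 m
d = 59.5902 m / 1000.0 = 0.05959 km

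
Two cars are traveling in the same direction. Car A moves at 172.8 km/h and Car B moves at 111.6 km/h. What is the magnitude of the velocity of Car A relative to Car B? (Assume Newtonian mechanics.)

v_rel = |v_A - v_B| = |172.8 - 111.6| = 61.2 km/h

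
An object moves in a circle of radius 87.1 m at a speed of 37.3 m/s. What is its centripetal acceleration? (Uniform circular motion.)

a_c = v²/r = 37.3²/87.1 = 1391.29/87.1 = 15.97 m/s²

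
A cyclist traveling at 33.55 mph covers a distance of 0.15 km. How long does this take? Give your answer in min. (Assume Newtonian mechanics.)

d = 0.15 km × 1000.0 = 150.0 m
v = 33.55 mph × 0.44704 = 14.9982 m/s
t = d / v = 150.0 / 14.9982 = 10.0012 s
t = 10.0012 s / 60.0 = 0.1667 min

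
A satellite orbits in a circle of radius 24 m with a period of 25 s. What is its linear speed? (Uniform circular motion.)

v = 2πr/T = 2π×24/25 = 6.03 m/s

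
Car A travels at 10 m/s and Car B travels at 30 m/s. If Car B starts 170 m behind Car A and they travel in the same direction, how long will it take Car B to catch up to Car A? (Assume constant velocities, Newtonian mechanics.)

Relative speed: v_rel = 30 - 10 = 20 m/s
Time to catch: t = d₀/v_rel = 170/20 = 8.5 s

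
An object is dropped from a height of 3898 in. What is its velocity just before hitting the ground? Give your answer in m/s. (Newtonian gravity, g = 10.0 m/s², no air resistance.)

h = 3898 in × 0.0254 = 99.0092 m
v = √(2gh) = √(2 × 10.0 × 99.0092) = 44.5 m/s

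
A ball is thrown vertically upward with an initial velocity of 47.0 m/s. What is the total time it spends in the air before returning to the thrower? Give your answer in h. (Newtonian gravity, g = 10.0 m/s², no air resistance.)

t_total = 2 × v₀ / g = 2 × 47.0 / 10.0 = 9.4 s
t_total = 9.4 s / 3600.0 = 0.002611 h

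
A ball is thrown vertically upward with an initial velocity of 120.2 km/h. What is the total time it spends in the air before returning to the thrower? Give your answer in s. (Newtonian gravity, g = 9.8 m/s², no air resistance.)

v₀ = 120.2 km/h × 0.2777777777777778 = 33.3889 m/s
t_total = 2 × v₀ / g = 2 × 33.3889 / 9.8 = 6.814 s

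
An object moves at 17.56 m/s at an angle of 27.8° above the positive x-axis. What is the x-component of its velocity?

vₓ = v cos(θ) = 17.56 × cos(27.8°) = 15.53 m/s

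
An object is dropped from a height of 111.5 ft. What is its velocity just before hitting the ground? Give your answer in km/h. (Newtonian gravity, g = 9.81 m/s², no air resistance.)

h = 111.5 ft × 0.3048 = 33.9852 m
v = √(2gh) = √(2 × 9.81 × 33.9852) = 25.8223 m/s
v = 25.8223 m/s / 0.2777777777777778 = 92.96 km/h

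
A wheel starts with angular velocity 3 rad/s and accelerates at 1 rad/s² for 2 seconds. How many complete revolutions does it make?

θ = ω₀t + ½αt² = 3×2 + ½×1×2² = 8.0 rad
Total revolutions = θ/(2π) = 8.0/(2π) = 1.27
Complete revolutions = ⌊1.27⌋ = 1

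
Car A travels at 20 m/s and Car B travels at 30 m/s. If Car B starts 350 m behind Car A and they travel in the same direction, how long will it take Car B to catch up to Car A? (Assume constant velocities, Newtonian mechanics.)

Relative speed: v_rel = 30 - 20 = 10 m/s
Time to catch: t = d₀/v_rel = 350/10 = 35.0 s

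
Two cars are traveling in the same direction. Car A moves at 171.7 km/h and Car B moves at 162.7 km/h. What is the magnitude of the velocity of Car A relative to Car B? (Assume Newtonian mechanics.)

v_rel = |v_A - v_B| = |171.7 - 162.7| = 9.0 km/h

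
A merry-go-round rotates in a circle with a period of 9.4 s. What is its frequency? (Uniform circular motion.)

f = 1/T = 1/9.4 = 0.1064 Hz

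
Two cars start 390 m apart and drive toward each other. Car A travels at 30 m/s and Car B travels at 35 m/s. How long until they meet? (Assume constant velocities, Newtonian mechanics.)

Combined speed: v_combined = 30 + 35 = 65 m/s
Time to meet: t = d/v_combined = 390/65 = 6.0 s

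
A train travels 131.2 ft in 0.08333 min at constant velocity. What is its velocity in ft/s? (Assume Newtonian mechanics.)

d = 131.2 ft × 0.3048 = 39.9898 m
t = 0.08333 min × 60.0 = 4.9998 s
v = d / t = 39.9898 / 4.9998 = 7.99828 m/s
v = 7.99828 m/s / 0.3048 = 26.24 ft/s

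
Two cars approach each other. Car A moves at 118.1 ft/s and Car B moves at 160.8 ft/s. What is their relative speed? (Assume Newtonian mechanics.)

v_rel = v_A + v_B = 118.1 + 160.8 = 278.9 ft/s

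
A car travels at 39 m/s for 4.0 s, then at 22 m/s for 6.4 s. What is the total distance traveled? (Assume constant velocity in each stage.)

d₁ = v₁t₁ = 39 × 4.0 = 156.0 m
d₂ = v₂t₂ = 22 × 6.4 = 140.8 m
d_total = 156.0 + 140.8 = 296.8 m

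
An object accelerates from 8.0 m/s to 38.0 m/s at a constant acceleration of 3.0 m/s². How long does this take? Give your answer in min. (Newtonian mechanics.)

t = (v - v₀) / a = (38.0 - 8.0) / 3.0 = 10.0 s
t = 10.0 s / 60.0 = 0.1667 min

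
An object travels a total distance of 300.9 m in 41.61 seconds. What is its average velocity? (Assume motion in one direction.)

v_avg = Δd / Δt = 300.9 / 41.61 = 7.23 m/s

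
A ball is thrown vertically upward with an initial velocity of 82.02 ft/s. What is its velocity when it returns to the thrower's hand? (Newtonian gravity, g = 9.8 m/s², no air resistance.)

By conservation of energy (no air resistance), the ball returns to the throw height with the same speed as launch, but directed downward.
|v_ground| = v₀ = 82.02 ft/s
v_ground = 82.02 ft/s (downward)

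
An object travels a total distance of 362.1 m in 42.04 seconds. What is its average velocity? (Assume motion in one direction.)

v_avg = Δd / Δt = 362.1 / 42.04 = 8.61 m/s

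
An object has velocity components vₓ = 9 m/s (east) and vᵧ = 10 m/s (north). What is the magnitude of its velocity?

|v| = √(vₓ² + vᵧ²) = √(9² + 10²) = √(181) = 13.45 m/s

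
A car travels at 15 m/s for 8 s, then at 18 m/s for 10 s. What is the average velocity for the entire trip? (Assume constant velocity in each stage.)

d₁ = v₁t₁ = 15 × 8 = 120 m
d₂ = v₂t₂ = 18 × 10 = 180 m
d_total = 300 m, t_total = 18 s
v_avg = d_total/t_total = 300/18 = 16.67 m/s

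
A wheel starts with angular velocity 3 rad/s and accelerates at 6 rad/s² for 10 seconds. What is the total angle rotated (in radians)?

θ = ω₀t + ½αt² = 3×10 + ½×6×10² = 330.0 rad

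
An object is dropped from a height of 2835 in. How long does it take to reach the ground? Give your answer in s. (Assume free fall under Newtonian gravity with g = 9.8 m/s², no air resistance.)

h = 2835 in × 0.0254 = 72.009 m
t = √(2h/g) = √(2 × 72.009 / 9.8) = 3.833 s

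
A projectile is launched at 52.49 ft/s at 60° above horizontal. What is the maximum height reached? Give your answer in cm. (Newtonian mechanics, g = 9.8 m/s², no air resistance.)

v₀ = 52.49 ft/s × 0.3048 = 15.999 m/s
H = v₀² × sin²(θ) / (2g) = 15.999² × sin(60°)² / (2 × 9.8) = 255.968 × 0.75 / 19.6 = 9.79469 m
H = 9.79469 m / 0.01 = 979.5 cm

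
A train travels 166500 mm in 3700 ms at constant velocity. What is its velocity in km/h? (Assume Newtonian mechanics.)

d = 166500 mm × 0.001 = 166.5 m
t = 3700 ms × 0.001 = 3.7 s
v = d / t = 166.5 / 3.7 = 45.0 m/s
v = 45.0 m/s / 0.2777777777777778 = 162.0 km/h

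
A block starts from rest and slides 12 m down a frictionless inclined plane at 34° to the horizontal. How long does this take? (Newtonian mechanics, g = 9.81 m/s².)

a = g sin(θ) = 9.81 × sin(34°) = 5.4857 m/s²
t = √(2d/a) = √(2 × 12 / 5.4857) = 2.09 s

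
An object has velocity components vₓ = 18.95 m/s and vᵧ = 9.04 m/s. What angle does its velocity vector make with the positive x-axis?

θ = arctan(vᵧ/vₓ) = arctan(9.04/18.95) = 25.5°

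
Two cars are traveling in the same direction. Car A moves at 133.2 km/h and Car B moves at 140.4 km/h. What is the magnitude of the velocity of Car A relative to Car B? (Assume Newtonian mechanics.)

v_rel = |v_A - v_B| = |133.2 - 140.4| = 7.2 km/h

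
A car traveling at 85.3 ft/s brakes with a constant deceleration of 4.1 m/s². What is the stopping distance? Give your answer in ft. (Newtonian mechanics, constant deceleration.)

v₀ = 85.3 ft/s × 0.3048 = 25.9994 m/s
d = v₀² / (2a) = 25.9994² / (2 × 4.1) = 675.969 / 8.2 = 82.4352 m
d = 82.4352 m / 0.3048 = 270.5 ft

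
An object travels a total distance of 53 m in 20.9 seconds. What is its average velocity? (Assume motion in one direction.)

v_avg = Δd / Δt = 53 / 20.9 = 2.54 m/s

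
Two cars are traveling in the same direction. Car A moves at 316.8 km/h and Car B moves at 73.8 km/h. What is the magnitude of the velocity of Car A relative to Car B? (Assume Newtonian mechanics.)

v_rel = |v_A - v_B| = |316.8 - 73.8| = 243.0 km/h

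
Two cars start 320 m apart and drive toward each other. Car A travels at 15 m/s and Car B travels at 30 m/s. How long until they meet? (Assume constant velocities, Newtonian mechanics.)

Combined speed: v_combined = 15 + 30 = 45 m/s
Time to meet: t = d/v_combined = 320/45 = 7.11 s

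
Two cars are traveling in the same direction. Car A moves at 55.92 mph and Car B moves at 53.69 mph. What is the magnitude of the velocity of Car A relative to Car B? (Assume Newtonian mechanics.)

v_rel = |v_A - v_B| = |55.92 - 53.69| = 2.23 mph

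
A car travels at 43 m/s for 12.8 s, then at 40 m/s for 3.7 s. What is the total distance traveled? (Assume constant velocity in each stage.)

d₁ = v₁t₁ = 43 × 12.8 = 550.4 m
d₂ = v₂t₂ = 40 × 3.7 = 148.0 m
d_total = 550.4 + 148.0 = 698.4 m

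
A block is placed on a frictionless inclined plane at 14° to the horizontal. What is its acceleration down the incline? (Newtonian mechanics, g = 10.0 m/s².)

a = g sin(θ) = 10.0 × sin(14°) = 10.0 × 0.2419 = 2.42 m/s²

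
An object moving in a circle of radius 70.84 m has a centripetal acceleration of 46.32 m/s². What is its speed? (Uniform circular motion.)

v = √(a_c × r) = √(46.32 × 70.84) = 57.28 m/s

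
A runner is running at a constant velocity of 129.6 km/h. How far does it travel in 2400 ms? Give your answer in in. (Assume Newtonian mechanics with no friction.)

v = 129.6 km/h × 0.2777777777777778 = 36.0 m/s
t = 2400 ms × 0.001 = 2.4 s
d = v × t = 36.0 × 2.4 = 86.4 m
d = 86.4 m / 0.0254 = 3402 in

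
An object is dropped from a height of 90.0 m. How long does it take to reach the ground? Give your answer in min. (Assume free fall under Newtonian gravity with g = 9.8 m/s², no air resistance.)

t = √(2h/g) = √(2 × 90.0 / 9.8) = 4.28571 s
t = 4.28571 s / 60.0 = 0.07143 min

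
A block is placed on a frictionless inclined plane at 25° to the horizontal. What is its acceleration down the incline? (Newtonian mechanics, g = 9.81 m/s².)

a = g sin(θ) = 9.81 × sin(25°) = 9.81 × 0.4226 = 4.15 m/s²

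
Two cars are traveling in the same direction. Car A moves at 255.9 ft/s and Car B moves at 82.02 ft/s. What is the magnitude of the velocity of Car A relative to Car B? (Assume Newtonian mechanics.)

v_rel = |v_A - v_B| = |255.9 - 82.02| = 173.88 ft/s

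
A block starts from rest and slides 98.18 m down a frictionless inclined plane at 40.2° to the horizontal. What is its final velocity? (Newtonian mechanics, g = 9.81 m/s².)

a = g sin(θ) = 9.81 × sin(40.2°) = 6.3319 m/s²
v = √(2ad) = √(2 × 6.3319 × 98.18) = 35.26 m/s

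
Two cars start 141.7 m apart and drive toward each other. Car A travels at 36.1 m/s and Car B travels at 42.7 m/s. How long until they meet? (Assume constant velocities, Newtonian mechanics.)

Combined speed: v_combined = 36.1 + 42.7 = 78.8 m/s
Time to meet: t = d/v_combined = 141.7/78.8 = 1.8 s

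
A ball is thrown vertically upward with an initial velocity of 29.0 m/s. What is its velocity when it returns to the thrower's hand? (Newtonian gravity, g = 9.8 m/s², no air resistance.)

By conservation of energy (no air resistance), the ball returns to the throw height with the same speed as launch, but directed downward.
|v_ground| = v₀ = 29.0 m/s
v_ground = 29.0 m/s (downward)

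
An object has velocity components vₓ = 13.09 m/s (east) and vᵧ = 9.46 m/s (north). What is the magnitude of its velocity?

|v| = √(vₓ² + vᵧ²) = √(13.09² + 9.46²) = √(260.8397) = 16.15 m/s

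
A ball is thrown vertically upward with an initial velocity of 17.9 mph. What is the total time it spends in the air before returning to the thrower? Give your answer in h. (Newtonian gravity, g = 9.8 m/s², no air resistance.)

v₀ = 17.9 mph × 0.44704 = 8.00202 m/s
t_total = 2 × v₀ / g = 2 × 8.00202 / 9.8 = 1.63307 s
t_total = 1.63307 s / 3600.0 = 0.0004536 h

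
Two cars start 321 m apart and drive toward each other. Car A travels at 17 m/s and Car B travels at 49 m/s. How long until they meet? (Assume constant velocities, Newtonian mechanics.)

Combined speed: v_combined = 17 + 49 = 66 m/s
Time to meet: t = d/v_combined = 321/66 = 4.86 s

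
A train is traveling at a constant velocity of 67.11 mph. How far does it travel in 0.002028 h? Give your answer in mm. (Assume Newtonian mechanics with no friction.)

v = 67.11 mph × 0.44704 = 30.0009 m/s
t = 0.002028 h × 3600.0 = 7.3008 s
d = v × t = 30.0009 × 7.3008 = 219.031 m
d = 219.031 m / 0.001 = 219000 mm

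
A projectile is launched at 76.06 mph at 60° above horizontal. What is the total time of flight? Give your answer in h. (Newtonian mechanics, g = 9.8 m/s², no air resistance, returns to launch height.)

v₀ = 76.06 mph × 0.44704 = 34.0019 m/s
T = 2 × v₀ × sin(θ) / g = 2 × 34.0019 × sin(60°) / 9.8 = 2 × 34.0019 × 0.866025 / 9.8 = 6.00949 s
T = 6.00949 s / 3600.0 = 0.001669 h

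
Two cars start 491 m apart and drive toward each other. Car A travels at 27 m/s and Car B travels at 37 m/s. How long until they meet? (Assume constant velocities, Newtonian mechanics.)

Combined speed: v_combined = 27 + 37 = 64 m/s
Time to meet: t = d/v_combined = 491/64 = 7.67 s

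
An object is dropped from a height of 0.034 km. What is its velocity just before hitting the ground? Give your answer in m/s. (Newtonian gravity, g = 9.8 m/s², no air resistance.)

h = 0.034 km × 1000.0 = 34.0 m
v = √(2gh) = √(2 × 9.8 × 34.0) = 25.81 m/s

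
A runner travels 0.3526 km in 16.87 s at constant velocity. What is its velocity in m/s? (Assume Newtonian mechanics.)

d = 0.3526 km × 1000.0 = 352.6 m
v = d / t = 352.6 / 16.87 = 20.9 m/s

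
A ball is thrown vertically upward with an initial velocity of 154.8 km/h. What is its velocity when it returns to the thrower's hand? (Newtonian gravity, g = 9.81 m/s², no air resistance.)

By conservation of energy (no air resistance), the ball returns to the throw height with the same speed as launch, but directed downward.
|v_ground| = v₀ = 154.8 km/h
v_ground = 154.8 km/h (downward)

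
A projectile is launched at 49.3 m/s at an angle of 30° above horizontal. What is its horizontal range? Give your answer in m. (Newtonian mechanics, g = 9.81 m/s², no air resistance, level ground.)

R = v₀² × sin(2θ) / g = 49.3² × sin(2 × 30°) / 9.81 = 2430.49 × 0.866025 / 9.81 = 214.6 m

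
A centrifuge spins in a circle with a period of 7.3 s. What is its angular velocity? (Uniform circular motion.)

ω = 2π/T = 2π/7.3 = 0.8607 rad/s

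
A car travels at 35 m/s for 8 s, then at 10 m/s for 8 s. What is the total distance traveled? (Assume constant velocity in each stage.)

d₁ = v₁t₁ = 35 × 8 = 280 m
d₂ = v₂t₂ = 10 × 8 = 80 m
d_total = 280 + 80 = 360 m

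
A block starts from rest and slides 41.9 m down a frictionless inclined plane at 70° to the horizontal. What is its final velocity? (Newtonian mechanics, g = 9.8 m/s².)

a = g sin(θ) = 9.8 × sin(70°) = 9.209 m/s²
v = √(2ad) = √(2 × 9.209 × 41.9) = 27.78 m/s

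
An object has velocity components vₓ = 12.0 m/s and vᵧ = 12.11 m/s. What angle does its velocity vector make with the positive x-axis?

θ = arctan(vᵧ/vₓ) = arctan(12.11/12.0) = 45.26°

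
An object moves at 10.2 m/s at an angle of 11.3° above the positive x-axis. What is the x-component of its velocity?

vₓ = v cos(θ) = 10.2 × cos(11.3°) = 10.0 m/s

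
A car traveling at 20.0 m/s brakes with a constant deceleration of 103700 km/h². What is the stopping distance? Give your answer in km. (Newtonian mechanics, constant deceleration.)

a = 103700 km/h² × 7.716049382716049e-05 = 8.00154 m/s²
d = v₀² / (2a) = 20.0² / (2 × 8.00154) = 400.0 / 16.0031 = 24.9952 m
d = 24.9952 m / 1000.0 = 0.025 km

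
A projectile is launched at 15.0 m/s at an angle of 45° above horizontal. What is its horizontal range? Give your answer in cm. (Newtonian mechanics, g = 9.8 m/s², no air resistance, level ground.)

R = v₀² × sin(2θ) / g = 15.0² × sin(2 × 45°) / 9.8 = 225.0 × 1.0 / 9.8 = 22.9592 m
R = 22.9592 m / 0.01 = 2296 cm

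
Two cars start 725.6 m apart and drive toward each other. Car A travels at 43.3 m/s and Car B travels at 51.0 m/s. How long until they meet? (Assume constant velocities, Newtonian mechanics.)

Combined speed: v_combined = 43.3 + 51.0 = 94.3 m/s
Time to meet: t = d/v_combined = 725.6/94.3 = 7.69 s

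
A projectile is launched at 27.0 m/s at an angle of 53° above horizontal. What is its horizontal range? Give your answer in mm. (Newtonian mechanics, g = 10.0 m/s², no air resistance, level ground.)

R = v₀² × sin(2θ) / g = 27.0² × sin(2 × 53°) / 10.0 = 729.0 × 0.961262 / 10.0 = 70.076 m
R = 70.076 m / 0.001 = 70080 mm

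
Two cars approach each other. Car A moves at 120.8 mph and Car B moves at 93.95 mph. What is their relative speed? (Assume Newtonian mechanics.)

v_rel = v_A + v_B = 120.8 + 93.95 = 214.75 mph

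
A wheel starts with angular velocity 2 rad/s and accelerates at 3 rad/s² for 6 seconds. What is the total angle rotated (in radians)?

θ = ω₀t + ½αt² = 2×6 + ½×3×6² = 66.0 rad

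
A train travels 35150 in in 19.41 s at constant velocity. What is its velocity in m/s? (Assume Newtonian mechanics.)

d = 35150 in × 0.0254 = 892.81 m
v = d / t = 892.81 / 19.41 = 46.0 m/s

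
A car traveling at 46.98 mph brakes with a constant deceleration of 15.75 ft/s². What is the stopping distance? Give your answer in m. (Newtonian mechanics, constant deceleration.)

v₀ = 46.98 mph × 0.44704 = 21.0019 m/s
a = 15.75 ft/s² × 0.3048 = 4.8006 m/s²
d = v₀² / (2a) = 21.0019² / (2 × 4.8006) = 441.08 / 9.6012 = 45.94 m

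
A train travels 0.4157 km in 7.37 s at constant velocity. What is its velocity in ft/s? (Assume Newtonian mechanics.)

d = 0.4157 km × 1000.0 = 415.7 m
v = d / t = 415.7 / 7.37 = 56.4043 m/s
v = 56.4043 m/s / 0.3048 = 185.1 ft/s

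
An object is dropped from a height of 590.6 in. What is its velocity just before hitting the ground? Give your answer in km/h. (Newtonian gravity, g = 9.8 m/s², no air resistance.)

h = 590.6 in × 0.0254 = 15.0012 m
v = √(2gh) = √(2 × 9.8 × 15.0012) = 17.1471 m/s
v = 17.1471 m/s / 0.2777777777777778 = 61.73 km/h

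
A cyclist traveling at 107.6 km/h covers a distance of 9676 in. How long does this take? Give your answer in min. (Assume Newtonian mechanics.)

d = 9676 in × 0.0254 = 245.77 m
v = 107.6 km/h × 0.2777777777777778 = 29.8889 m/s
t = d / v = 245.77 / 29.8889 = 8.22279 s
t = 8.22279 s / 60.0 = 0.137 min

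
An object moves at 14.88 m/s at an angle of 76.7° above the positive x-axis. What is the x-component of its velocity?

vₓ = v cos(θ) = 14.88 × cos(76.7°) = 3.42 m/s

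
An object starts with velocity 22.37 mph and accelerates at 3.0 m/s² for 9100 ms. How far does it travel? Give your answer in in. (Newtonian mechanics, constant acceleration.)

v₀ = 22.37 mph × 0.44704 = 10.0003 m/s
t = 9100 ms × 0.001 = 9.1 s
d = v₀ × t + ½ × a × t² = 10.0003 × 9.1 + 0.5 × 3.0 × 9.1² = 215.218 m
d = 215.218 m / 0.0254 = 8473 in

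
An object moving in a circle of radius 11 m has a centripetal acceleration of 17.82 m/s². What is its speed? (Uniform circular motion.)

v = √(a_c × r) = √(17.82 × 11) = 14.0 m/s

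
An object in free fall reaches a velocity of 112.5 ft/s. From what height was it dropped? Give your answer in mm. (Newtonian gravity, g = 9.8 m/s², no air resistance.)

v = 112.5 ft/s × 0.3048 = 34.29 m/s
h = v² / (2g) = 34.29² / (2 × 9.8) = 59.99 m
h = 59.99 m / 0.001 = 59990 mm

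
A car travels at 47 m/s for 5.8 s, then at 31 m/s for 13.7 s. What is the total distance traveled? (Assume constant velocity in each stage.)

d₁ = v₁t₁ = 47 × 5.8 = 272.6 m
d₂ = v₂t₂ = 31 × 13.7 = 424.7 m
d_total = 272.6 + 424.7 = 697.3 m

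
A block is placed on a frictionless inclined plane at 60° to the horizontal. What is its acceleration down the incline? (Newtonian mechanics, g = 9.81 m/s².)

a = g sin(θ) = 9.81 × sin(60°) = 9.81 × 0.866 = 8.5 m/s²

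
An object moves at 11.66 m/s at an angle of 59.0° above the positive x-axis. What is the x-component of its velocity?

vₓ = v cos(θ) = 11.66 × cos(59.0°) = 6.01 m/s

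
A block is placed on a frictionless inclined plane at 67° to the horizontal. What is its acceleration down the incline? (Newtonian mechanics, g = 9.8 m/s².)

a = g sin(θ) = 9.8 × sin(67°) = 9.8 × 0.9205 = 9.02 m/s²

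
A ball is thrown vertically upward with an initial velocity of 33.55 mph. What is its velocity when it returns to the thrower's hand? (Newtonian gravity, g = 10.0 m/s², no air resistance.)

By conservation of energy (no air resistance), the ball returns to the throw height with the same speed as launch, but directed downward.
|v_ground| = v₀ = 33.55 mph
v_ground = 33.55 mph (downward)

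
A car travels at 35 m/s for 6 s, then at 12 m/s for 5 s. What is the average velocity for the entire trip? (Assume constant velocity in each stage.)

d₁ = v₁t₁ = 35 × 6 = 210 m
d₂ = v₂t₂ = 12 × 5 = 60 m
d_total = 270 m, t_total = 11 s
v_avg = d_total/t_total = 270/11 = 24.55 m/s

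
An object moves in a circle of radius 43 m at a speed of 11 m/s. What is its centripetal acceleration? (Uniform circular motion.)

a_c = v²/r = 11²/43 = 121/43 = 2.81 m/s²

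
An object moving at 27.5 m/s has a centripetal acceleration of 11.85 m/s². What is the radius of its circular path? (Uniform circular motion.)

r = v²/a_c = 27.5²/11.85 = 63.82 m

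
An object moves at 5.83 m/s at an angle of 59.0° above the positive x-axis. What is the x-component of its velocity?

vₓ = v cos(θ) = 5.83 × cos(59.0°) = 3.0 m/s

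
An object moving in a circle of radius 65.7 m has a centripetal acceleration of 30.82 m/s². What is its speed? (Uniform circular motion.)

v = √(a_c × r) = √(30.82 × 65.7) = 45.0 m/s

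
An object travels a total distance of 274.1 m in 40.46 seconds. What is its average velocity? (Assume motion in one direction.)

v_avg = Δd / Δt = 274.1 / 40.46 = 6.77 m/s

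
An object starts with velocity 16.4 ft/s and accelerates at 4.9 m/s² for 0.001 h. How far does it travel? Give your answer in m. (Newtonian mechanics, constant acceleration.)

v₀ = 16.4 ft/s × 0.3048 = 4.99872 m/s
t = 0.001 h × 3600.0 = 3.6 s
d = v₀ × t + ½ × a × t² = 4.99872 × 3.6 + 0.5 × 4.9 × 3.6² = 49.75 m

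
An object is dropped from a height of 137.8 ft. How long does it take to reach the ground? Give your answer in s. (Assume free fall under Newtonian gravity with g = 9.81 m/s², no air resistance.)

h = 137.8 ft × 0.3048 = 42.0014 m
t = √(2h/g) = √(2 × 42.0014 / 9.81) = 2.926 s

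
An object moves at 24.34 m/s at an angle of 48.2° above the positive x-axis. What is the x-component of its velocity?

vₓ = v cos(θ) = 24.34 × cos(48.2°) = 16.22 m/s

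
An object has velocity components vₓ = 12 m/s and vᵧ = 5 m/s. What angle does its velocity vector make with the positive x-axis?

θ = arctan(vᵧ/vₓ) = arctan(5/12) = 22.62°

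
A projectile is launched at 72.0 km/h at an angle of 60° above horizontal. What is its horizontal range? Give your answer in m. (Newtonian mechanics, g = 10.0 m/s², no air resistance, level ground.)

v₀ = 72.0 km/h × 0.2777777777777778 = 20.0 m/s
R = v₀² × sin(2θ) / g = 20.0² × sin(2 × 60°) / 10.0 = 400.0 × 0.866025 / 10.0 = 34.64 m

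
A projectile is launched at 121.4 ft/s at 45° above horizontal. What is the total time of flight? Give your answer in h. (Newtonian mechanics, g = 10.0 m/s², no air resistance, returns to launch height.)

v₀ = 121.4 ft/s × 0.3048 = 37.0027 m/s
T = 2 × v₀ × sin(θ) / g = 2 × 37.0027 × sin(45°) / 10.0 = 2 × 37.0027 × 0.707107 / 10.0 = 5.23297 s
T = 5.23297 s / 3600.0 = 0.001454 h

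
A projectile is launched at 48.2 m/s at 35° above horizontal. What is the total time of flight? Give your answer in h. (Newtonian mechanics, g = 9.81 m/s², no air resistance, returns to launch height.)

T = 2 × v₀ × sin(θ) / g = 2 × 48.2 × sin(35°) / 9.81 = 2 × 48.2 × 0.573576 / 9.81 = 5.63636 s
T = 5.63636 s / 3600.0 = 0.001566 h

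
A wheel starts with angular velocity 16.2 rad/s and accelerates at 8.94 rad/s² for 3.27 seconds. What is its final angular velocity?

ω = ω₀ + αt = 16.2 + 8.94 × 3.27 = 45.43 rad/s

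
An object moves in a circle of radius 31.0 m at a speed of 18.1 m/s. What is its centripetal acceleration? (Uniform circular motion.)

a_c = v²/r = 18.1²/31.0 = 327.61/31.0 = 10.57 m/s²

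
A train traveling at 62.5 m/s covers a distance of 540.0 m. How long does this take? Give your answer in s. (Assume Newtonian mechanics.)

t = d / v = 540.0 / 62.5 = 8.64 s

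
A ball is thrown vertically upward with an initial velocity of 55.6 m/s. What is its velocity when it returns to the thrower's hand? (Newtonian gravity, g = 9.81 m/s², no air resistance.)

By conservation of energy (no air resistance), the ball returns to the throw height with the same speed as launch, but directed downward.
|v_ground| = v₀ = 55.6 m/s
v_ground = 55.6 m/s (downward)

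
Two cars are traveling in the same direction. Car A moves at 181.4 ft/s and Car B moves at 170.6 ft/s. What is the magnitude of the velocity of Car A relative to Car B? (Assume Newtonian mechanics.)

v_rel = |v_A - v_B| = |181.4 - 170.6| = 10.8 ft/s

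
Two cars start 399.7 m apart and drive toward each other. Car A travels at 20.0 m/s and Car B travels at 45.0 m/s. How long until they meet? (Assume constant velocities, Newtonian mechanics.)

Combined speed: v_combined = 20.0 + 45.0 = 65.0 m/s
Time to meet: t = d/v_combined = 399.7/65.0 = 6.15 s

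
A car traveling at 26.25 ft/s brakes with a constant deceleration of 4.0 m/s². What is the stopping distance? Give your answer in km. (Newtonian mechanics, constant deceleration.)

v₀ = 26.25 ft/s × 0.3048 = 8.001 m/s
d = v₀² / (2a) = 8.001² / (2 × 4.0) = 64.016 / 8.0 = 8.002 m
d = 8.002 m / 1000.0 = 0.008002 km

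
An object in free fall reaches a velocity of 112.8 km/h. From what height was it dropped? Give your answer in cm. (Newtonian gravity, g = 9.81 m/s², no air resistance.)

v = 112.8 km/h × 0.2777777777777778 = 31.3333 m/s
h = v² / (2g) = 31.3333² / (2 × 9.81) = 50.0395 m
h = 50.0395 m / 0.01 = 5004 cm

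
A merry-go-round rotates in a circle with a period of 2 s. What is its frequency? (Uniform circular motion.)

f = 1/T = 1/2 = 0.5 Hz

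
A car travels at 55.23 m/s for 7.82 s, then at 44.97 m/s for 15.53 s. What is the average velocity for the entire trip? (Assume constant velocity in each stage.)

d₁ = v₁t₁ = 55.23 × 7.82 = 431.8986 m
d₂ = v₂t₂ = 44.97 × 15.53 = 698.3841 m
d_total = 1130.2827 m, t_total = 23.35 s
v_avg = d_total/t_total = 1130.2827/23.35 = 48.41 m/s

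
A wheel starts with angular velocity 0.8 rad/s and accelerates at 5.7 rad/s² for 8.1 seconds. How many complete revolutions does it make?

θ = ω₀t + ½αt² = 0.8×8.1 + ½×5.7×8.1² = 193.4685 rad
Total revolutions = θ/(2π) = 193.4685/(2π) = 30.79
Complete revolutions = ⌊30.79⌋ = 30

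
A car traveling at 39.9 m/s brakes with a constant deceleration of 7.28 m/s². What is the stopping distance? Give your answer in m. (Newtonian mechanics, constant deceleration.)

d = v₀² / (2a) = 39.9² / (2 × 7.28) = 1592.01 / 14.56 = 109.3 m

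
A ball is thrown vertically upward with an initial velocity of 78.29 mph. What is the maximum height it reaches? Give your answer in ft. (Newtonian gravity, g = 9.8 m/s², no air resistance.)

v₀ = 78.29 mph × 0.44704 = 34.9988 m/s
h_max = v₀² / (2g) = 34.9988² / (2 × 9.8) = 1224.92 / 19.6 = 62.4959 m
h_max = 62.4959 m / 0.3048 = 205.0 ft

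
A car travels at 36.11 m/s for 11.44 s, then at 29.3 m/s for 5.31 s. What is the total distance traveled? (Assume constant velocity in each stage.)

d₁ = v₁t₁ = 36.11 × 11.44 = 413.0984 m
d₂ = v₂t₂ = 29.3 × 5.31 = 155.583 m
d_total = 413.0984 + 155.583 = 568.68 m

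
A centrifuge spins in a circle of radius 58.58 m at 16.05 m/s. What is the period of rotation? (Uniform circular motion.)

T = 2πr/v = 2π×58.58/16.05 = 22.93 s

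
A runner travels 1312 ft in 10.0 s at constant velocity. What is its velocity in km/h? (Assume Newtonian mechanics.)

d = 1312 ft × 0.3048 = 399.898 m
v = d / t = 399.898 / 10.0 = 39.9898 m/s
v = 39.9898 m/s / 0.2777777777777778 = 144.0 km/h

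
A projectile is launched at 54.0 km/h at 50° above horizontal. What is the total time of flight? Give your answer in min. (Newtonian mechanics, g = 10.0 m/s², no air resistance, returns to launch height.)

v₀ = 54.0 km/h × 0.2777777777777778 = 15.0 m/s
T = 2 × v₀ × sin(θ) / g = 2 × 15.0 × sin(50°) / 10.0 = 2 × 15.0 × 0.766044 / 10.0 = 2.29813 s
T = 2.29813 s / 60.0 = 0.0383 min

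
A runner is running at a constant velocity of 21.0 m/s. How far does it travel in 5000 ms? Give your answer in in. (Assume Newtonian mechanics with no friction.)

t = 5000 ms × 0.001 = 5.0 s
d = v × t = 21.0 × 5.0 = 105.0 m
d = 105.0 m / 0.0254 = 4134 in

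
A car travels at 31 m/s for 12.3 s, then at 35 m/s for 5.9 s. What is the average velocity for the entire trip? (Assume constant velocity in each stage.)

d₁ = v₁t₁ = 31 × 12.3 = 381.3 m
d₂ = v₂t₂ = 35 × 5.9 = 206.5 m
d_total = 587.8 m, t_total = 18.2 s
v_avg = d_total/t_total = 587.8/18.2 = 32.3 m/s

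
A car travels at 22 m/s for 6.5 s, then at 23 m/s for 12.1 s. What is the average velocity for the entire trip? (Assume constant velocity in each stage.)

d₁ = v₁t₁ = 22 × 6.5 = 143.0 m
d₂ = v₂t₂ = 23 × 12.1 = 278.3 m
d_total = 421.3 m, t_total = 18.6 s
v_avg = d_total/t_total = 421.3/18.6 = 22.65 m/s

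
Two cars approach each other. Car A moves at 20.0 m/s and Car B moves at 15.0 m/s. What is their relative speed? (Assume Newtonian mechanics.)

v_rel = v_A + v_B = 20.0 + 15.0 = 35.0 m/s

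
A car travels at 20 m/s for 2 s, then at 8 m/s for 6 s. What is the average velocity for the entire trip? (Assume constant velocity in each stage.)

d₁ = v₁t₁ = 20 × 2 = 40 m
d₂ = v₂t₂ = 8 × 6 = 48 m
d_total = 88 m, t_total = 8 s
v_avg = d_total/t_total = 88/8 = 11.0 m/s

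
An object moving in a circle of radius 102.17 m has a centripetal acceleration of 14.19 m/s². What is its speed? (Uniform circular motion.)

v = √(a_c × r) = √(14.19 × 102.17) = 38.08 m/s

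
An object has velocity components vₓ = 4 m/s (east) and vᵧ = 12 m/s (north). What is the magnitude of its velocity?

|v| = √(vₓ² + vᵧ²) = √(4² + 12²) = √(160) = 12.65 m/s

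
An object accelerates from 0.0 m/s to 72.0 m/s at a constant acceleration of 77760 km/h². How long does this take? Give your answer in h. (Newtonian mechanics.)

a = 77760 km/h² × 7.716049382716049e-05 = 6.0 m/s²
t = (v - v₀) / a = (72.0 - 0.0) / 6.0 = 12.0 s
t = 12.0 s / 3600.0 = 0.003333 h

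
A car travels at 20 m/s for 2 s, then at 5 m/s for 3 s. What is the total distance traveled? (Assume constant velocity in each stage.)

d₁ = v₁t₁ = 20 × 2 = 40 m
d₂ = v₂t₂ = 5 × 3 = 15 m
d_total = 40 + 15 = 55 m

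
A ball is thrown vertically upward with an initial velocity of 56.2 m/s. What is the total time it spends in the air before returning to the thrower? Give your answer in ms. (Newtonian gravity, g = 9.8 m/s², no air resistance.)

t_total = 2 × v₀ / g = 2 × 56.2 / 9.8 = 11.4694 s
t_total = 11.4694 s / 0.001 = 11470 ms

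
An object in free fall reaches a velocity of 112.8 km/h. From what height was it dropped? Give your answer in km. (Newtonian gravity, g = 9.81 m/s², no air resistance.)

v = 112.8 km/h × 0.2777777777777778 = 31.3333 m/s
h = v² / (2g) = 31.3333² / (2 × 9.81) = 50.0395 m
h = 50.0395 m / 1000.0 = 0.05004 km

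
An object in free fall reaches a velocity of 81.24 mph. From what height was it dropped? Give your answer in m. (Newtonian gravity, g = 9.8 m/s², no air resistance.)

v = 81.24 mph × 0.44704 = 36.3175 m/s
h = v² / (2g) = 36.3175² / (2 × 9.8) = 67.29 m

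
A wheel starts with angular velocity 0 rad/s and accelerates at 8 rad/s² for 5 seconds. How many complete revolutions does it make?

θ = ω₀t + ½αt² = 0×5 + ½×8×5² = 100.0 rad
Total revolutions = θ/(2π) = 100.0/(2π) = 15.92
Complete revolutions = ⌊15.92⌋ = 15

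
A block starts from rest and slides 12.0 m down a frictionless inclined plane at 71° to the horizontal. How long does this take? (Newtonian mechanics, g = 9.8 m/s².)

a = g sin(θ) = 9.8 × sin(71°) = 9.2661 m/s²
t = √(2d/a) = √(2 × 12.0 / 9.2661) = 1.61 s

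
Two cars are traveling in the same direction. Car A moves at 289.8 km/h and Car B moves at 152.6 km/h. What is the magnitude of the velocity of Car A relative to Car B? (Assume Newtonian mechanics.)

v_rel = |v_A - v_B| = |289.8 - 152.6| = 137.2 km/h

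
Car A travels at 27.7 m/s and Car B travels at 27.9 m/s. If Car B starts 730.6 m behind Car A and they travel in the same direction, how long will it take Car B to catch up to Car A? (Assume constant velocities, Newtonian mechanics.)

Relative speed: v_rel = 27.9 - 27.7 = 0.2 m/s
Time to catch: t = d₀/v_rel = 730.6/0.2 = 3653.0 s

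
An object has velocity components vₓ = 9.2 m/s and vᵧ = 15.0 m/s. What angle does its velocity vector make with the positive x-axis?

θ = arctan(vᵧ/vₓ) = arctan(15.0/9.2) = 58.48°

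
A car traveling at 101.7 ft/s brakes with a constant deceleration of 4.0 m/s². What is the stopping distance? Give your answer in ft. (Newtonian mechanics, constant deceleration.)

v₀ = 101.7 ft/s × 0.3048 = 30.9982 m/s
d = v₀² / (2a) = 30.9982² / (2 × 4.0) = 960.888 / 8.0 = 120.111 m
d = 120.111 m / 0.3048 = 394.1 ft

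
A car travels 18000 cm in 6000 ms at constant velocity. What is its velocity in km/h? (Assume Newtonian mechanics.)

d = 18000 cm × 0.01 = 180.0 m
t = 6000 ms × 0.001 = 6.0 s
v = d / t = 180.0 / 6.0 = 30.0 m/s
v = 30.0 m/s / 0.2777777777777778 = 108.0 km/h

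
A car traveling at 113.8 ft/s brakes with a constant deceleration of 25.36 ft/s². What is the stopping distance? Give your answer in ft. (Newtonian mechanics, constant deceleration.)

v₀ = 113.8 ft/s × 0.3048 = 34.6862 m/s
a = 25.36 ft/s² × 0.3048 = 7.72973 m/s²
d = v₀² / (2a) = 34.6862² / (2 × 7.72973) = 1203.13 / 15.4595 = 77.8246 m
d = 77.8246 m / 0.3048 = 255.3 ft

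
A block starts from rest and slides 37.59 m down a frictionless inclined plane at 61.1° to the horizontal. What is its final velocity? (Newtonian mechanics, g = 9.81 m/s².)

a = g sin(θ) = 9.81 × sin(61.1°) = 8.5883 m/s²
v = √(2ad) = √(2 × 8.5883 × 37.59) = 25.41 m/s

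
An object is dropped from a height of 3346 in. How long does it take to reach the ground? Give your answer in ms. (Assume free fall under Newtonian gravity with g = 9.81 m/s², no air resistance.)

h = 3346 in × 0.0254 = 84.9884 m
t = √(2h/g) = √(2 × 84.9884 / 9.81) = 4.16256 s
t = 4.16256 s / 0.001 = 4163 ms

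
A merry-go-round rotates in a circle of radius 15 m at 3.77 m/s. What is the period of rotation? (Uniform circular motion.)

T = 2πr/v = 2π×15/3.77 = 25.0 s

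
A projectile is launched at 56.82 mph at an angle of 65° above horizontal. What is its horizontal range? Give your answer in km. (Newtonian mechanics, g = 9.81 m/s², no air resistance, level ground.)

v₀ = 56.82 mph × 0.44704 = 25.4008 m/s
R = v₀² × sin(2θ) / g = 25.4008² × sin(2 × 65°) / 9.81 = 645.201 × 0.766044 / 9.81 = 50.3825 m
R = 50.3825 m / 1000.0 = 0.05038 km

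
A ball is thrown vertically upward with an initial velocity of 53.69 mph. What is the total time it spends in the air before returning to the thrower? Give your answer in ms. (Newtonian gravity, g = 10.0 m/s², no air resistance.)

v₀ = 53.69 mph × 0.44704 = 24.0016 m/s
t_total = 2 × v₀ / g = 2 × 24.0016 / 10.0 = 4.80032 s
t_total = 4.80032 s / 0.001 = 4800 ms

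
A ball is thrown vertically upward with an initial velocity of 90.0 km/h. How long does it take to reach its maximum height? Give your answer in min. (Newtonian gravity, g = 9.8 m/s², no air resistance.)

v₀ = 90.0 km/h × 0.2777777777777778 = 25.0 m/s
t_up = v₀ / g = 25.0 / 9.8 = 2.55102 s
t_up = 2.55102 s / 60.0 = 0.04252 min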